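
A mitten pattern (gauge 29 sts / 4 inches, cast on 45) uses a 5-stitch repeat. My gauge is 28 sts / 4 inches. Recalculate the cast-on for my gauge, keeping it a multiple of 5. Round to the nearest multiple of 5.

45 × 28 / 29 = 43.45.
Nearest multiple of 5: 45.

Cast on 45 stitches.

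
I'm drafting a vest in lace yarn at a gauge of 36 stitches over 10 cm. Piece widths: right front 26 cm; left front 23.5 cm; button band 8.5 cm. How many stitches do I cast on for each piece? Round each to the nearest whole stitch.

right front 94; left front 85; button band 31.

Rate = 36/10 = 3.6 sts per cm.
right front: 26 × 3.6 = 93.60 → 94.
left front: 23.5 × 3.6 = 84.60 → 85.
button band: 8.5 × 3.6 = 30.60 → 31.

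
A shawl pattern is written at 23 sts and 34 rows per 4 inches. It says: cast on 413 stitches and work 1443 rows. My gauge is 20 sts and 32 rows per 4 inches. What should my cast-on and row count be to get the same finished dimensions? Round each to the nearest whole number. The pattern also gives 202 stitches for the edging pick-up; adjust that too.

Cast on 359 stitches; work 1358 rows; edging pick-up 176 stitches.

Stitches: 413 × 20/23 = 359.13 → 359.
Rows: 1443 × 32/34 = 1358.12 → 1358.
edging pick-up: 202 × 20/23 = 175.65 → 176.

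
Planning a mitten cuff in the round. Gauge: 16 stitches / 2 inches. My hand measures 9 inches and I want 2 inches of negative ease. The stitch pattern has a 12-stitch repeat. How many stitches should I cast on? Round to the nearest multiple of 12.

Finished = 9 − 2 = 7 inches.
16 / 2 = 8 sts/in.
7 × 8 = 56.00 sts.
Nearest multiple of 12: 60.

Cast on 60 stitches.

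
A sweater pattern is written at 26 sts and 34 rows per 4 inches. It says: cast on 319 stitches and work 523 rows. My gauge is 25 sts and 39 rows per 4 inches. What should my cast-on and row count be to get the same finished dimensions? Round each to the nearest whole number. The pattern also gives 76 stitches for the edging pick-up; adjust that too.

Cast on 307 stitches; work 600 rows; edging pick-up 73 stitches.

Stitches: 319 × 25/26 = 306.73 → 307.
Rows: 523 × 39/34 = 599.91 → 600.
edging pick-up: 76 × 25/26 = 73.08 → 73.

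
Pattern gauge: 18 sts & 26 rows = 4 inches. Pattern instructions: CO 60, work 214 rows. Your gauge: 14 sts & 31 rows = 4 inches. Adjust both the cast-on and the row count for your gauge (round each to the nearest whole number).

Cast on 47 stitches; work 255 rows.

Stitches: 60 × 14/18 = 46.67 → 47.
Rows: 214 × 31/26 = 255.15 → 255.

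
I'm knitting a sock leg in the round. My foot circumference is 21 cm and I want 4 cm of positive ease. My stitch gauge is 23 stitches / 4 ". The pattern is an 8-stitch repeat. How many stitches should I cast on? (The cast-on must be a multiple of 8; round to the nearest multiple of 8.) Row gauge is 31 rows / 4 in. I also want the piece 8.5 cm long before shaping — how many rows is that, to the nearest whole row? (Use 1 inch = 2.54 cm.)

Cast on 56 stitches; work 26 rows.

Finished = 21 + 4 = 25 cm.
25 cm × 1/2.54 = 9.84 inches.
23/4 = 5.75 sts per in; 9.84 × 5.75 = 56.59 sts.
Nearest multiple of 8 → 56.
8.5 cm = 3.35 inches; × 7.75 = 25.94 → 26 rows.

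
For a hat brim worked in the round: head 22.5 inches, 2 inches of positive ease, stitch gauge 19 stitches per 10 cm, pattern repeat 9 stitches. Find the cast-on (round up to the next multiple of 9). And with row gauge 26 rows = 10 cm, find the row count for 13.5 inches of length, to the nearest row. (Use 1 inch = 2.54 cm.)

Finished = 22.5 + 2 = 24.5 inches.
24.5 inches × 2.54 = 62.23 cm.
19/10 = 1.9 sts per cm; 62.23 × 1.9 = 118.24 sts.
Next multiple of 9 → 126.
13.5 inches = 34.29 cm; × 2.6 = 89.15 → 89 rows.

Cast on 126 stitches; work 89 rows.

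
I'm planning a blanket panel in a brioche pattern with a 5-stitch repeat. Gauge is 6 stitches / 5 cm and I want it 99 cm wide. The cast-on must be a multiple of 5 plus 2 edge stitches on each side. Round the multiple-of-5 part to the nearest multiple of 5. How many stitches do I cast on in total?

6 / 5 = 1.2 sts per cm.
99 × 1.2 = 118.80 sts.
Less 4 edge sts → 114.80 for the repeat.
Nearest multiple of 5: 115.
Add back 4 edge sts → 119.

CO 119 sts.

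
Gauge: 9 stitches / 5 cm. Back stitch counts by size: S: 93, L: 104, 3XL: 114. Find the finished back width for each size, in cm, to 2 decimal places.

S 51.67 cm; L 57.78 cm; 3XL 63.33 cm.

9/5 = 1.8 sts per cm.
S: 93 / 1.8 = 51.667 → 51.67 cm.
L: 104 / 1.8 = 57.778 → 57.78 cm.
3XL: 114 / 1.8 = 63.333 → 63.33 cm.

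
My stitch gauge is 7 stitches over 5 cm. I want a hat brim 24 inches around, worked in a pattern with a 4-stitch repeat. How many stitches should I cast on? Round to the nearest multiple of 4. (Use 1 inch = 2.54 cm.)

CO 84 sts.

24 in = 24 × 2.54 = 60.96 cm.
7 / 5 = 1.4 sts/cm.
60.96 × 1.4 = 85.34 sts.
→ 84.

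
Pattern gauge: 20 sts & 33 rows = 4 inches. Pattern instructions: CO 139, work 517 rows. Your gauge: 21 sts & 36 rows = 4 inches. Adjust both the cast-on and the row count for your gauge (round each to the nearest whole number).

Cast on 146 stitches; work 564 rows.

Stitches: 139 × 21/20 = 145.95 → 146.
Rows: 517 × 36/33 = 564.00 → 564.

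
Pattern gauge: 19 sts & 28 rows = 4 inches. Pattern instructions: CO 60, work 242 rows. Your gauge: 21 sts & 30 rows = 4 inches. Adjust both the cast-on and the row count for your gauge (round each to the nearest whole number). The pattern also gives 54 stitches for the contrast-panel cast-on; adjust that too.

Stitches: 60 × 21/19 = 66.32 → 66.
Rows: 242 × 30/28 = 259.29 → 259.
contrast-panel cast-on: 54 × 21/19 = 59.68 → 60.

Cast on 66 stitches; work 259 rows; contrast-panel cast-on 60 stitches.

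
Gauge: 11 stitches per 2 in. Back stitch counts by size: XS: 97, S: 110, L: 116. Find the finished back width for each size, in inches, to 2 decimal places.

11/2 = 5.5 sts per in.
XS: 97 / 5.5 = 17.636 → 17.64 in.
S: 110 / 5.5 = 20.000 → 20.00 in.
L: 116 / 5.5 = 21.091 → 21.09 in.

XS 17.64 inches; S 20.00 inches; L 21.09 inches.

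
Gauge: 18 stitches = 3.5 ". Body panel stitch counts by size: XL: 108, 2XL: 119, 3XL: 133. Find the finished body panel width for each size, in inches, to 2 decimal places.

18/3.5 = 5.143 sts per in.
XL: 108 / 5.143 = 21.000 → 21.00 in.
2XL: 119 / 5.143 = 23.139 → 23.14 in.
3XL: 133 / 5.143 = 25.861 → 25.86 in.

XL 21.00 inches; 2XL 23.14 inches; 3XL 25.86 inches.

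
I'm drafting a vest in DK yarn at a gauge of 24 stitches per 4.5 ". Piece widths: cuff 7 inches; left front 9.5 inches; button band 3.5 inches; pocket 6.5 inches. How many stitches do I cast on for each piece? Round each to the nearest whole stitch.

Rate = 24/4.5 = 5.333 sts per in.
cuff: 7 × 5.333 = 37.33 → 37.
left front: 9.5 × 5.333 = 50.67 → 51.
button band: 3.5 × 5.333 = 18.67 → 19.
pocket: 6.5 × 5.333 = 34.67 → 35.

cuff 37; left front 51; button band 19; pocket 35.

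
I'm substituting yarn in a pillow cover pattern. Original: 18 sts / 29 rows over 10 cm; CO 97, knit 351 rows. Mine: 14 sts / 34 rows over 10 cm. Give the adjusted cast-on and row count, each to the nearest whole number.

Stitches: 97 × 14/18 = 75.44 → 75.
Rows: 351 × 34/29 = 411.52 → 412.

Cast on 75 stitches; work 412 rows.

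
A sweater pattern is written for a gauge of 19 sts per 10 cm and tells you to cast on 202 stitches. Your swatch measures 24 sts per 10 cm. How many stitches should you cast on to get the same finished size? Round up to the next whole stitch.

Scale factor = 24 / 19 = 1.263.
202 × 24 / 19 = 255.16 sts.
→ 256 sts.

Cast on 256 stitches.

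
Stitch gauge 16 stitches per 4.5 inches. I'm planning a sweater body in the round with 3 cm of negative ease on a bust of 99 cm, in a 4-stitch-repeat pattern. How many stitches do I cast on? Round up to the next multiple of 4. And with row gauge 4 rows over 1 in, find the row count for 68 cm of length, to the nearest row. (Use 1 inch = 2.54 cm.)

Finished = 99 − 3 = 96 cm.
96 cm × 1/2.54 = 37.80 inches.
16/4.5 = 3.556 sts per in; 37.80 × 3.556 = 134.38 sts.
Next multiple of 4 → 136.
68 cm = 26.77 inches; × 4 = 107.09 → 107 rows.

Cast on 136 stitches; work 107 rows.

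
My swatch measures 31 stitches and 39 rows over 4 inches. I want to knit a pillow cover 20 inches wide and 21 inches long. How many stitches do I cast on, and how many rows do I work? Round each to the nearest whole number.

Cast on 155 stitches and work 205 rows.

Stitch gauge = 31/4 = 7.75 sts/in; 20 × 7.75 = 155.00 → 155 sts.
Row gauge = 39/4 = 9.75 rows/in; 21 × 9.75 = 204.75 → 205 rows.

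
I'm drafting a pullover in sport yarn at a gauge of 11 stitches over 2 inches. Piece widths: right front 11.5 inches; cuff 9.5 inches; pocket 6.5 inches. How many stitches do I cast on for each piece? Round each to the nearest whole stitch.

Rate = 11/2 = 5.5 sts per in.
right front: 11.5 × 5.5 = 63.25 → 63.
cuff: 9.5 × 5.5 = 52.25 → 52.
pocket: 6.5 × 5.5 = 35.75 → 36.

right front 63; cuff 52; pocket 36.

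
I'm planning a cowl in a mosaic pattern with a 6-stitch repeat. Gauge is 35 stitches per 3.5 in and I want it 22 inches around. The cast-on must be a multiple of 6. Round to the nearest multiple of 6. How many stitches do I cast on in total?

222 stitches.

35 / 3.5 = 10 sts per inch.
22 × 10 = 220.00 sts.
Nearest multiple of 6: 222.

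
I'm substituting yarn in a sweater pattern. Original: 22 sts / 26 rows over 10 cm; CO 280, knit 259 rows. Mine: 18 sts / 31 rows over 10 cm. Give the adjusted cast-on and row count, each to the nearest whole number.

Cast on 229 stitches; work 309 rows.

Stitches: 280 × 18/22 = 229.09 → 229.
Rows: 259 × 31/26 = 308.81 → 309.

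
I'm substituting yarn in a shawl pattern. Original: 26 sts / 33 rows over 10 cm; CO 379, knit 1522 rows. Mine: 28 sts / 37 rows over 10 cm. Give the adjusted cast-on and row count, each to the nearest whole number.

Stitches: 379 × 28/26 = 408.15 → 408.
Rows: 1522 × 37/33 = 1706.48 → 1706.

Cast on 408 stitches; work 1706 rows.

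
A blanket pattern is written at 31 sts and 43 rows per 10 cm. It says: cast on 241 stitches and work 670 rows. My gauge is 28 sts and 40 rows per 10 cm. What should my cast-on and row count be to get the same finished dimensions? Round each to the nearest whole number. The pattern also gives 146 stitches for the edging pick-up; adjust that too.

Cast on 218 stitches; work 623 rows; edging pick-up 132 stitches.

Stitches: 241 × 28/31 = 217.68 → 218.
Rows: 670 × 40/43 = 623.26 → 623.
edging pick-up: 146 × 28/31 = 131.87 → 132.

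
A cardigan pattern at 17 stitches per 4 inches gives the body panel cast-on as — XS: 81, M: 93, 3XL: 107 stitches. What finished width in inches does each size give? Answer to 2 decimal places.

XS 19.06 inches; M 21.88 inches; 3XL 25.18 inches.

17/4 = 4.25 sts per in.
XS: 81 / 4.25 = 19.059 → 19.06 in.
M: 93 / 4.25 = 21.882 → 21.88 in.
3XL: 107 / 4.25 = 25.176 → 25.18 in.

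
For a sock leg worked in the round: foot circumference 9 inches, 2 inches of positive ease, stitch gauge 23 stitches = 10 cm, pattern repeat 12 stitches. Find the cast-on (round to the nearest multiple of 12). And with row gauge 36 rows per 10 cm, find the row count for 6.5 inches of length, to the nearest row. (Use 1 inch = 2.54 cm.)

Cast on 60 stitches; work 59 rows.

Finished = 9 + 2 = 11 inches.
11 inches × 2.54 = 27.94 cm.
23/10 = 2.3 sts per cm; 27.94 × 2.3 = 64.26 sts.
Nearest multiple of 12 → 60.
6.5 inches = 16.51 cm; × 3.6 = 59.44 → 59 rows.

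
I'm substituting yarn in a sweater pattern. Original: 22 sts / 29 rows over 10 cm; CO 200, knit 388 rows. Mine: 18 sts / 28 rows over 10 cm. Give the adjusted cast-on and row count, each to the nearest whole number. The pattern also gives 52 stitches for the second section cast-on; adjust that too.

Stitches: 200 × 18/22 = 163.64 → 164.
Rows: 388 × 28/29 = 374.62 → 375.
second section cast-on: 52 × 18/22 = 42.55 → 43.

Cast on 164 stitches; work 375 rows; second section cast-on 43 stitches.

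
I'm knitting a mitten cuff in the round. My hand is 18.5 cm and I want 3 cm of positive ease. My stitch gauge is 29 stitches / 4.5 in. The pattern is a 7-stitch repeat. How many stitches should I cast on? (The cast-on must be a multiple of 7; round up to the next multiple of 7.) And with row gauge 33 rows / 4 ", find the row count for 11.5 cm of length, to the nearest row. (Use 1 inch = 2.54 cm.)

Finished = 18.5 + 3 = 21.5 cm.
21.5 cm × 1/2.54 = 8.46 inches.
29/4.5 = 6.444 sts per in; 8.46 × 6.444 = 54.55 sts.
Next multiple of 7 → 56.
11.5 cm = 4.53 inches; × 8.25 = 37.35 → 37 rows.

Cast on 56 stitches; work 37 rows.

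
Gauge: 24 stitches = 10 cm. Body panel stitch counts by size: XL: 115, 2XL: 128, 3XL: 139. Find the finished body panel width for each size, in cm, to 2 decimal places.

XL 47.92 cm; 2XL 53.33 cm; 3XL 57.92 cm.

24/10 = 2.4 sts per cm.
XL: 115 / 2.4 = 47.917 → 47.92 cm.
2XL: 128 / 2.4 = 53.333 → 53.33 cm.
3XL: 139 / 2.4 = 57.917 → 57.92 cm.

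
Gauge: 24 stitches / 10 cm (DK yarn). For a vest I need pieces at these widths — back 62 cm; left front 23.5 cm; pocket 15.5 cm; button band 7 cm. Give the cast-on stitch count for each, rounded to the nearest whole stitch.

Rate = 24/10 = 2.4 sts per cm.
back: 62 × 2.4 = 148.80 → 149.
left front: 23.5 × 2.4 = 56.40 → 56.
pocket: 15.5 × 2.4 = 37.20 → 37.
button band: 7 × 2.4 = 16.80 → 17.

back 149; left front 56; pocket 37; button band 17.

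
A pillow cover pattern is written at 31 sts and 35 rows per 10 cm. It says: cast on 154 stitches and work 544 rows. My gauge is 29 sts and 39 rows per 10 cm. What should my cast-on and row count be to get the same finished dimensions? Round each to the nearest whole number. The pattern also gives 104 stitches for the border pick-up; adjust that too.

Cast on 144 stitches; work 606 rows; border pick-up 97 stitches.

Stitches: 154 × 29/31 = 144.06 → 144.
Rows: 544 × 39/35 = 606.17 → 606.
border pick-up: 104 × 29/31 = 97.29 → 97.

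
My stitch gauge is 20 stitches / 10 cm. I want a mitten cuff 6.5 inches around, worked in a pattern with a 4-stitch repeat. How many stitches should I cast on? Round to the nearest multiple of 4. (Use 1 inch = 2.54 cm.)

CO 32 sts.

6.5 in = 6.5 × 2.54 = 16.51 cm.
20 / 10 = 2 sts/cm.
16.51 × 2 = 33.02 sts.
→ 32.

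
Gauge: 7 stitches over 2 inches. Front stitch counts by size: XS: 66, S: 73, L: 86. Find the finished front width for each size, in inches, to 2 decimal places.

7/2 = 3.5 sts per in.
XS: 66 / 3.5 = 18.857 → 18.86 in.
S: 73 / 3.5 = 20.857 → 20.86 in.
L: 86 / 3.5 = 24.571 → 24.57 in.

XS 18.86 inches; S 20.86 inches; L 24.57 inches.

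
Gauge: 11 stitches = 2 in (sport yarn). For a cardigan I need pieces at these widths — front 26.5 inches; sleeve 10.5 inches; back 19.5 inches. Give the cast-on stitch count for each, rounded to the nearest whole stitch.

Rate = 11/2 = 5.5 sts per in.
front: 26.5 × 5.5 = 145.75 → 146.
sleeve: 10.5 × 5.5 = 57.75 → 58.
back: 19.5 × 5.5 = 107.25 → 107.

front 146; sleeve 58; back 107.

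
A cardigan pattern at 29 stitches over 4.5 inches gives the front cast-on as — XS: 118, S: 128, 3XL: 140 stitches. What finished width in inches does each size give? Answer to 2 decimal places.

29/4.5 = 6.444 sts per in.
XS: 118 / 6.444 = 18.310 → 18.31 in.
S: 128 / 6.444 = 19.862 → 19.86 in.
3XL: 140 / 6.444 = 21.724 → 21.72 in.

XS 18.31 inches; S 19.86 inches; 3XL 21.72 inches.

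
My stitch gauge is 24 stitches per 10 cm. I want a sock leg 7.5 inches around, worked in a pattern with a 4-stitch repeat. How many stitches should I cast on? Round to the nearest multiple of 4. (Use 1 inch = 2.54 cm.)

44 stitches.

7.5 in = 7.5 × 2.54 = 19.05 cm.
24 / 10 = 2.4 sts/cm.
19.05 × 2.4 = 45.72 sts.
→ 44.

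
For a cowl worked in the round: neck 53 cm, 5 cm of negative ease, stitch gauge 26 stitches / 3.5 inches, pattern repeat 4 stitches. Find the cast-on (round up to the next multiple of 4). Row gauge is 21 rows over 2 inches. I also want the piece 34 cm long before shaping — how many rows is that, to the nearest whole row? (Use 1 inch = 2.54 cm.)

Cast on 144 stitches; work 141 rows.

Finished = 53 − 5 = 48 cm.
48 cm × 1/2.54 = 18.90 inches.
26/3.5 = 7.429 sts per in; 18.90 × 7.429 = 140.38 sts.
Next multiple of 4 → 144.
34 cm = 13.39 inches; × 10.5 = 140.55 → 141 rows.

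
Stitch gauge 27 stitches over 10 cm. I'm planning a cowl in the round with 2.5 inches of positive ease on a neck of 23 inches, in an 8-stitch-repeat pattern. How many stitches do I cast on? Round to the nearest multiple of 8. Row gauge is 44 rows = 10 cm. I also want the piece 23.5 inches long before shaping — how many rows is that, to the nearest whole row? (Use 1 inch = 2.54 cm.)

Finished = 23 + 2.5 = 25.5 inches.
25.5 inches × 2.54 = 64.77 cm.
27/10 = 2.7 sts per cm; 64.77 × 2.7 = 174.88 sts.
Nearest multiple of 8 → 176.
23.5 inches = 59.69 cm; × 4.4 = 262.64 → 263 rows.

Cast on 176 stitches; work 263 rows.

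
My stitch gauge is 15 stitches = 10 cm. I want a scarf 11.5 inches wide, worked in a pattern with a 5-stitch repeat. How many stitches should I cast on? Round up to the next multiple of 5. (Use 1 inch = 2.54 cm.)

11.5 in = 11.5 × 2.54 = 29.21 cm.
15 / 10 = 1.5 sts/cm.
29.21 × 1.5 = 43.81 sts.
→ 45.

45 stitches.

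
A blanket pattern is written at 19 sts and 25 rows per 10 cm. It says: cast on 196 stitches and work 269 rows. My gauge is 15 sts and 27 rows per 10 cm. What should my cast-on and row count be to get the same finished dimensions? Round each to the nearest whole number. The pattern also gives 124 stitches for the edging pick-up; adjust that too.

Cast on 155 stitches; work 291 rows; edging pick-up 98 stitches.

Stitches: 196 × 15/19 = 154.74 → 155.
Rows: 269 × 27/25 = 290.52 → 291.
edging pick-up: 124 × 15/19 = 97.89 → 98.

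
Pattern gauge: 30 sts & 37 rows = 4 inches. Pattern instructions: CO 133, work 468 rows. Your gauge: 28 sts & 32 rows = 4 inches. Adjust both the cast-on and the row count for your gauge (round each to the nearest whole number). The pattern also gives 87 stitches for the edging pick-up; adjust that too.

Cast on 124 stitches; work 405 rows; edging pick-up 81 stitches.

Stitches: 133 × 28/30 = 124.13 → 124.
Rows: 468 × 32/37 = 404.76 → 405.
edging pick-up: 87 × 28/30 = 81.20 → 81.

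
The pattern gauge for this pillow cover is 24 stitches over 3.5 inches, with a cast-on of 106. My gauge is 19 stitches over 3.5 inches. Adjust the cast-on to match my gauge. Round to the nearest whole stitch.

Cast on 84 stitches.

Scale factor = 19 / 24 = 0.792.
106 × 19 / 24 = 83.92 sts.
→ 84 sts.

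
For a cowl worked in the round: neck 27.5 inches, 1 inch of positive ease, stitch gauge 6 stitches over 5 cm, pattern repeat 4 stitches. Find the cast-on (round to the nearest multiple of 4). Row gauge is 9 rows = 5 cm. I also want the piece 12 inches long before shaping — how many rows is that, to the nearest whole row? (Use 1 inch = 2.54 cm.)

Finished = 27.5 + 1 = 28.5 inches.
28.5 inches × 2.54 = 72.39 cm.
6/5 = 1.2 sts per cm; 72.39 × 1.2 = 86.87 sts.
Nearest multiple of 4 → 88.
12 inches = 30.48 cm; × 1.8 = 54.86 → 55 rows.

Cast on 88 stitches; work 55 rows.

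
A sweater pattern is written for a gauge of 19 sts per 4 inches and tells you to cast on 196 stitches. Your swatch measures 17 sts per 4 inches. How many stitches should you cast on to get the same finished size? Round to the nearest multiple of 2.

Scale factor = 17 / 19 = 0.895.
196 × 17 / 19 = 175.37 sts.
→ 176 sts.

Cast on 176 stitches.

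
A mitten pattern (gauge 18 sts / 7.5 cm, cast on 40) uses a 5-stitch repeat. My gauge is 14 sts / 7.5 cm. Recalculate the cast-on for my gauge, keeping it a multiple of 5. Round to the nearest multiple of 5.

40 × 14 / 18 = 31.11.
Nearest multiple of 5: 30.

Cast on 30 stitches.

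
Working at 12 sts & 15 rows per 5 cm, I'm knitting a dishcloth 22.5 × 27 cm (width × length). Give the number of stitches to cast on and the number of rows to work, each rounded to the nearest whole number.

Cast on 54 stitches and work 81 rows.

Stitch gauge = 12/5 = 2.4 sts/cm; 22.5 × 2.4 = 54.00 → 54 sts.
Row gauge = 15/5 = 3 rows/cm; 27 × 3 = 81.00 → 81 rows.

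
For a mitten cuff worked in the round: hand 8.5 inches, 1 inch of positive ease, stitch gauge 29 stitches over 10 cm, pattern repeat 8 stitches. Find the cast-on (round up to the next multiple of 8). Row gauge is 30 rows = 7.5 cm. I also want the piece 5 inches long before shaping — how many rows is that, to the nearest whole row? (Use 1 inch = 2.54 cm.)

Cast on 72 stitches; work 51 rows.

Finished = 8.5 + 1 = 9.5 inches.
9.5 inches × 2.54 = 24.13 cm.
29/10 = 2.9 sts per cm; 24.13 × 2.9 = 69.98 sts.
Next multiple of 8 → 72.
5 inches = 12.70 cm; × 4 = 50.80 → 51 rows.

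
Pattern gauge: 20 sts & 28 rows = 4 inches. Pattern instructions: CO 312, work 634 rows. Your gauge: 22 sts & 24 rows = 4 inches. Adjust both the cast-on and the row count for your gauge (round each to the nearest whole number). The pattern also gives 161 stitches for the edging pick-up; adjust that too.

Cast on 343 stitches; work 543 rows; edging pick-up 177 stitches.

Stitches: 312 × 22/20 = 343.20 → 343.
Rows: 634 × 24/28 = 543.43 → 543.
edging pick-up: 161 × 22/20 = 177.10 → 177.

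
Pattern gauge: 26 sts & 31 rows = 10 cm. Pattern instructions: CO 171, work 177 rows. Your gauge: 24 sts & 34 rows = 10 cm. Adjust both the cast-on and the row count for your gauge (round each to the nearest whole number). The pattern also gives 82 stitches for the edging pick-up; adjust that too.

Stitches: 171 × 24/26 = 157.85 → 158.
Rows: 177 × 34/31 = 194.13 → 194.
edging pick-up: 82 × 24/26 = 75.69 → 76.

Cast on 158 stitches; work 194 rows; edging pick-up 76 stitches.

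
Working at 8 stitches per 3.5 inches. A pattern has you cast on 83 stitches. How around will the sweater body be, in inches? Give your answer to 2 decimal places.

8 stitches / 3.5 inch = 2.286 stitches per inch.
83 / 2.286 = 36.312 inches.

36.31 inches.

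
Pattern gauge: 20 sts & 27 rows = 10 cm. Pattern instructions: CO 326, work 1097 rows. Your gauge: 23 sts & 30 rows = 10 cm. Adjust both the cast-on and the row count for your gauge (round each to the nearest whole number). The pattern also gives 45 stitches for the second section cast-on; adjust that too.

Stitches: 326 × 23/20 = 374.90 → 375.
Rows: 1097 × 30/27 = 1218.89 → 1219.
second section cast-on: 45 × 23/20 = 51.75 → 52.

Cast on 375 stitches; work 1219 rows; second section cast-on 52 stitches.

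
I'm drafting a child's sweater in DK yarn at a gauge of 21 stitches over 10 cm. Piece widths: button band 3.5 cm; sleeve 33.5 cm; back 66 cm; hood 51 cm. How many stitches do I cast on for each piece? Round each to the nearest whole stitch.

Rate = 21/10 = 2.1 sts per cm.
button band: 3.5 × 2.1 = 7.35 → 7.
sleeve: 33.5 × 2.1 = 70.35 → 70.
back: 66 × 2.1 = 138.60 → 139.
hood: 51 × 2.1 = 107.10 → 107.

button band 7; sleeve 70; back 139; hood 107.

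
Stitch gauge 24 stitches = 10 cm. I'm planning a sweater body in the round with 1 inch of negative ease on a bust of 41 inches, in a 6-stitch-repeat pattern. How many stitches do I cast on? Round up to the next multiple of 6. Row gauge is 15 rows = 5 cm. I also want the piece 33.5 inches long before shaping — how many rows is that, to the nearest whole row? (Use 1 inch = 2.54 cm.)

Finished = 41 − 1 = 40 inches.
40 inches × 2.54 = 101.60 cm.
24/10 = 2.4 sts per cm; 101.60 × 2.4 = 243.84 sts.
Next multiple of 6 → 246.
33.5 inches = 85.09 cm; × 3 = 255.27 → 255 rows.

Cast on 246 stitches; work 255 rows.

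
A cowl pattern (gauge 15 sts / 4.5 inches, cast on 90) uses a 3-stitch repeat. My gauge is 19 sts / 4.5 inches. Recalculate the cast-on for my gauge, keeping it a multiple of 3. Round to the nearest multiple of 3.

CO 114 sts.

90 × 19 / 15 = 114.00.
Nearest multiple of 3: 114.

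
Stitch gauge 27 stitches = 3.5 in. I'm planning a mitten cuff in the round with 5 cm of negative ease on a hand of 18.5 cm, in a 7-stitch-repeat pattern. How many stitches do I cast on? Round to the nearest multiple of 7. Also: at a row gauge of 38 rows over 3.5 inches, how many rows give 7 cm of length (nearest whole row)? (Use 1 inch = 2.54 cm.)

Finished = 18.5 − 5 = 13.5 cm.
13.5 cm × 1/2.54 = 5.31 inches.
27/3.5 = 7.714 sts per in; 5.31 × 7.714 = 41.00 sts.
Nearest multiple of 7 → 42.
7 cm = 2.76 inches; × 10.857 = 29.92 → 30 rows.

Cast on 42 stitches; work 30 rows.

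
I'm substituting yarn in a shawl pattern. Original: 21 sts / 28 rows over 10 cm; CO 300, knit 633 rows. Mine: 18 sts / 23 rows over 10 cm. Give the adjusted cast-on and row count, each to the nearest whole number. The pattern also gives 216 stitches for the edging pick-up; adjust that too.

Cast on 257 stitches; work 520 rows; edging pick-up 185 stitches.

Stitches: 300 × 18/21 = 257.14 → 257.
Rows: 633 × 23/28 = 519.96 → 520.
edging pick-up: 216 × 18/21 = 185.14 → 185.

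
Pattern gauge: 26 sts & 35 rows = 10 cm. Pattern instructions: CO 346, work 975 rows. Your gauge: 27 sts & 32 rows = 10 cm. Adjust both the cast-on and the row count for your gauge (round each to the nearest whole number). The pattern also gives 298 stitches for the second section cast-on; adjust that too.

Stitches: 346 × 27/26 = 359.31 → 359.
Rows: 975 × 32/35 = 891.43 → 891.
second section cast-on: 298 × 27/26 = 309.46 → 309.

Cast on 359 stitches; work 891 rows; second section cast-on 309 stitches.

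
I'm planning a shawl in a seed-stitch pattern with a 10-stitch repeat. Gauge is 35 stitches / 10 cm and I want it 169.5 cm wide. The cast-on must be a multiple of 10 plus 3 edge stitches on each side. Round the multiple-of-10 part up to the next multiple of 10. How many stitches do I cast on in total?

35 / 10 = 3.5 sts per cm.
169.5 × 3.5 = 593.25 sts.
Less 6 edge sts → 587.25 for the repeat.
Next multiple of 10: 590.
Add back 6 edge sts → 596.

Cast on 596 stitches.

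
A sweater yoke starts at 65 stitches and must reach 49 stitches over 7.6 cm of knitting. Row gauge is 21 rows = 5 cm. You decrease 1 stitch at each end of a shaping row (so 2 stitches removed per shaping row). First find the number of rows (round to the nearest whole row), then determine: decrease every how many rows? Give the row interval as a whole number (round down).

Rows = 7.6 × 4.2 = 31.9 → 32 rows.
Stitches to remove: 16 → 8 shaping rows (at 2 st each).
32 / 8 = 4.00 → every 4 rows.

Decrease every 4th row.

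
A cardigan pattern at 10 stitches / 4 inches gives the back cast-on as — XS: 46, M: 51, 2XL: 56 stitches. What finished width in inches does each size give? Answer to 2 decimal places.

XS 18.40 inches; M 20.40 inches; 2XL 22.40 inches.

10/4 = 2.5 sts per in.
XS: 46 / 2.5 = 18.400 → 18.40 in.
M: 51 / 2.5 = 20.400 → 20.40 in.
2XL: 56 / 2.5 = 22.400 → 22.40 in.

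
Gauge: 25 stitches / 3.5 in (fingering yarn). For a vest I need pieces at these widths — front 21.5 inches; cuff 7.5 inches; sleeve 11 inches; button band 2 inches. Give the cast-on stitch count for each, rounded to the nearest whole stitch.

Rate = 25/3.5 = 7.143 sts per in.
front: 21.5 × 7.143 = 153.57 → 154.
cuff: 7.5 × 7.143 = 53.57 → 54.
sleeve: 11 × 7.143 = 78.57 → 79.
button band: 2 × 7.143 = 14.29 → 14.

front 154; cuff 54; sleeve 79; button band 14.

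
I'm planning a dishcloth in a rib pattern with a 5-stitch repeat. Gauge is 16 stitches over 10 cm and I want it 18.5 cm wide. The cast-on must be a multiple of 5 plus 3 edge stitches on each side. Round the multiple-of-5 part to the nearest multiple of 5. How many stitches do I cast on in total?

16 / 10 = 1.6 sts per cm.
18.5 × 1.6 = 29.60 sts.
Less 6 edge sts → 23.60 for the repeat.
Nearest multiple of 5: 25.
Add back 6 edge sts → 31.

31 stitches.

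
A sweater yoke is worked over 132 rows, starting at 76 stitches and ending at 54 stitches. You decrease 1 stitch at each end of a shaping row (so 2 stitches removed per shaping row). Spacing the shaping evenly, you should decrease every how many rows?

Decrease every 12th row.

Stitches to remove: |54 − 76| = 22.
Shaping rows needed: 22 / 2 = 11.
132 rows / 11 = every 12 rows.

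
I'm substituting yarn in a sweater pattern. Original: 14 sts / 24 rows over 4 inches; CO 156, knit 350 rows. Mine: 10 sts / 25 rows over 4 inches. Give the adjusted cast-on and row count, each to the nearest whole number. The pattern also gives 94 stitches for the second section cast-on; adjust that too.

Cast on 111 stitches; work 365 rows; second section cast-on 67 stitches.

Stitches: 156 × 10/14 = 111.43 → 111.
Rows: 350 × 25/24 = 364.58 → 365.
second section cast-on: 94 × 10/14 = 67.14 → 67.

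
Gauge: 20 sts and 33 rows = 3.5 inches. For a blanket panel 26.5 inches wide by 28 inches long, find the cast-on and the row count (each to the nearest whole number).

Stitch gauge = 20/3.5 = 5.714 sts/in; 26.5 × 5.714 = 151.43 → 151 sts.
Row gauge = 33/3.5 = 9.429 rows/in; 28 × 9.429 = 264.00 → 264 rows.

Cast on 151 stitches and work 264 rows.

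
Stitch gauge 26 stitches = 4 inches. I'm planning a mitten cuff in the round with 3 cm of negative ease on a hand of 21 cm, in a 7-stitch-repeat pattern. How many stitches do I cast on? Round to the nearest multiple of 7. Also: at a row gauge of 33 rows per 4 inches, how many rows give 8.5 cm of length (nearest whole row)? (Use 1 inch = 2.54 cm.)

Cast on 49 stitches; work 28 rows.

Finished = 21 − 3 = 18 cm.
18 cm × 1/2.54 = 7.09 inches.
26/4 = 6.5 sts per in; 7.09 × 6.5 = 46.06 sts.
Nearest multiple of 7 → 49.
8.5 cm = 3.35 inches; × 8.25 = 27.61 → 28 rows.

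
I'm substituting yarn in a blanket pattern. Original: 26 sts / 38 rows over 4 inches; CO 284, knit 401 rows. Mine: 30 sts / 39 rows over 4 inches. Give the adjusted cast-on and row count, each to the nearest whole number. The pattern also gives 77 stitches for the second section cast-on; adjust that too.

Stitches: 284 × 30/26 = 327.69 → 328.
Rows: 401 × 39/38 = 411.55 → 412.
second section cast-on: 77 × 30/26 = 88.85 → 89.

Cast on 328 stitches; work 412 rows; second section cast-on 89 stitches.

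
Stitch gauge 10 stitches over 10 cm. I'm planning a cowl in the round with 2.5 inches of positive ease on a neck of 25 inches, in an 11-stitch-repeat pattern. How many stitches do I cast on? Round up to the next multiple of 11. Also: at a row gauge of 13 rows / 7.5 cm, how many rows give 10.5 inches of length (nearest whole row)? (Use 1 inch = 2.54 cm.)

Cast on 77 stitches; work 46 rows.

Finished = 25 + 2.5 = 27.5 inches.
27.5 inches × 2.54 = 69.85 cm.
10/10 = 1 sts per cm; 69.85 × 1 = 69.85 sts.
Next multiple of 11 → 77.
10.5 inches = 26.67 cm; × 1.733 = 46.23 → 46 rows.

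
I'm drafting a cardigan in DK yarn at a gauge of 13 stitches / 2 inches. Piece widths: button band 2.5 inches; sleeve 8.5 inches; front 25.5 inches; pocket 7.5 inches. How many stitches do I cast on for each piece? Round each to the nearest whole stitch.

button band 16; sleeve 55; front 166; pocket 49.

Rate = 13/2 = 6.5 sts per in.
button band: 2.5 × 6.5 = 16.25 → 16.
sleeve: 8.5 × 6.5 = 55.25 → 55.
front: 25.5 × 6.5 = 165.75 → 166.
pocket: 7.5 × 6.5 = 48.75 → 49.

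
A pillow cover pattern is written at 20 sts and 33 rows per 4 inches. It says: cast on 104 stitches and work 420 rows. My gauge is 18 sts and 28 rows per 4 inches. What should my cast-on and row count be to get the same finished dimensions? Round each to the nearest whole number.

Stitches: 104 × 18/20 = 93.60 → 94.
Rows: 420 × 28/33 = 356.36 → 356.

Cast on 94 stitches; work 356 rows.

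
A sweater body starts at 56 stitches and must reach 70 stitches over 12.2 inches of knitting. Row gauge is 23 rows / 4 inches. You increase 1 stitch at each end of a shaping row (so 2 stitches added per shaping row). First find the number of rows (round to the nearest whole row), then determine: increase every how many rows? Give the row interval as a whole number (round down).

Rows = 12.2 × 5.75 = 70.1 → 70 rows.
Stitches to add: 14 → 7 shaping rows (at 2 st each).
70 / 7 = 10.00 → every 10 rows.

Increase every 10th row.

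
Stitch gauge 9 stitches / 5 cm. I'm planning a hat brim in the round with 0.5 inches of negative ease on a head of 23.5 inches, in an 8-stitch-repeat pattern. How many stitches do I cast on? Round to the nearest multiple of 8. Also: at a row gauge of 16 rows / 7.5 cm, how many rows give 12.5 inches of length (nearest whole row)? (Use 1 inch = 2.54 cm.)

Cast on 104 stitches; work 68 rows.

Finished = 23.5 − 0.5 = 23 inches.
23 inches × 2.54 = 58.42 cm.
9/5 = 1.8 sts per cm; 58.42 × 1.8 = 105.16 sts.
Nearest multiple of 8 → 104.
12.5 inches = 31.75 cm; × 2.133 = 67.73 → 68 rows.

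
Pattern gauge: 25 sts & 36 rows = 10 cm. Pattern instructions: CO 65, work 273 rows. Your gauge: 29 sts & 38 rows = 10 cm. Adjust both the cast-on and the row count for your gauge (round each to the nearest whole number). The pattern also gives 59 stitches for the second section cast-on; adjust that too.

Stitches: 65 × 29/25 = 75.40 → 75.
Rows: 273 × 38/36 = 288.17 → 288.
second section cast-on: 59 × 29/25 = 68.44 → 68.

Cast on 75 stitches; work 288 rows; second section cast-on 68 stitches.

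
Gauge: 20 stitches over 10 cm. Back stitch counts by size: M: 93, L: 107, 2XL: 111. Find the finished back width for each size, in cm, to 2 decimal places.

20/10 = 2 sts per cm.
M: 93 / 2 = 46.500 → 46.50 cm.
L: 107 / 2 = 53.500 → 53.50 cm.
2XL: 111 / 2 = 55.500 → 55.50 cm.

M 46.50 cm; L 53.50 cm; 2XL 55.50 cm.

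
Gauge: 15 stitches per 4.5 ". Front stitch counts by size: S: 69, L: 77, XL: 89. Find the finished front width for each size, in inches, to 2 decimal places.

S 20.70 inches; L 23.10 inches; XL 26.70 inches.

15/4.5 = 3.333 sts per in.
S: 69 / 3.333 = 20.700 → 20.70 in.
L: 77 / 3.333 = 23.100 → 23.10 in.
XL: 89 / 3.333 = 26.700 → 26.70 in.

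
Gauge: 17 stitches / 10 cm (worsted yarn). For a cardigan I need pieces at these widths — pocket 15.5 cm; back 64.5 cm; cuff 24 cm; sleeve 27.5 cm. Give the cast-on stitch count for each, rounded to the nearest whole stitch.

pocket 26; back 110; cuff 41; sleeve 47.

Rate = 17/10 = 1.7 sts per cm.
pocket: 15.5 × 1.7 = 26.35 → 26.
back: 64.5 × 1.7 = 109.65 → 110.
cuff: 24 × 1.7 = 40.80 → 41.
sleeve: 27.5 × 1.7 = 46.75 → 47.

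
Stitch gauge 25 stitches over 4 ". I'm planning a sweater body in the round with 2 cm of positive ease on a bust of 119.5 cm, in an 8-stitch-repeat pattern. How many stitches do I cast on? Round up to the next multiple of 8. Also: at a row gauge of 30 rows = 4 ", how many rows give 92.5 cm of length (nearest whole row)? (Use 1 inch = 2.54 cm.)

Finished = 119.5 + 2 = 121.5 cm.
121.5 cm × 1/2.54 = 47.83 inches.
25/4 = 6.25 sts per in; 47.83 × 6.25 = 298.97 sts.
Next multiple of 8 → 304.
92.5 cm = 36.42 inches; × 7.5 = 273.13 → 273 rows.

Cast on 304 stitches; work 273 rows.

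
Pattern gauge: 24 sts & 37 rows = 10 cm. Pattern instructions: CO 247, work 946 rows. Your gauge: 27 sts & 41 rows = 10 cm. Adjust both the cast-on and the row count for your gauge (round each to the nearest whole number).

Stitches: 247 × 27/24 = 277.88 → 278.
Rows: 946 × 41/37 = 1048.27 → 1048.

Cast on 278 stitches; work 1048 rows.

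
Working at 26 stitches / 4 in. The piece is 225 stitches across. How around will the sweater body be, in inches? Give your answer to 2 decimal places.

26 stitches / 4 inch = 6.5 stitches per inch.
225 / 6.5 = 34.615 inches.

34.62 inches.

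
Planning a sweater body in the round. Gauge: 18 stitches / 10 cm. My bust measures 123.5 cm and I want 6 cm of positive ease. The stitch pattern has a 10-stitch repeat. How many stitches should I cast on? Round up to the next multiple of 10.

Cast on 240 stitches.

Finished = 123.5 + 6 = 129.5 cm.
18 / 10 = 1.8 sts/cm.
129.5 × 1.8 = 233.10 sts.
Next multiple of 10: 240.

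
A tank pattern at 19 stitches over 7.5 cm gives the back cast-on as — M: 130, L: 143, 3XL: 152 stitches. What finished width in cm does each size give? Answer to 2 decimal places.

19/7.5 = 2.533 sts per cm.
M: 130 / 2.533 = 51.316 → 51.32 cm.
L: 143 / 2.533 = 56.447 → 56.45 cm.
3XL: 152 / 2.533 = 60.000 → 60.00 cm.

M 51.32 cm; L 56.45 cm; 3XL 60.00 cm.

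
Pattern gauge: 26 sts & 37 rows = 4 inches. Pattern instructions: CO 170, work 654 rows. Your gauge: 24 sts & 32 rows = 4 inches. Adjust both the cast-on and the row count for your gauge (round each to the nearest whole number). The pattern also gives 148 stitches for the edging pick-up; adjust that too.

Stitches: 170 × 24/26 = 156.92 → 157.
Rows: 654 × 32/37 = 565.62 → 566.
edging pick-up: 148 × 24/26 = 136.62 → 137.

Cast on 157 stitches; work 566 rows; edging pick-up 137 stitches.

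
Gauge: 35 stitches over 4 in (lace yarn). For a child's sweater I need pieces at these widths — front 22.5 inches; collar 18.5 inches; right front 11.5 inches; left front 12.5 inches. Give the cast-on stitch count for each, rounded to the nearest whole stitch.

front 197; collar 162; right front 101; left front 109.

Rate = 35/4 = 8.75 sts per in.
front: 22.5 × 8.75 = 196.88 → 197.
collar: 18.5 × 8.75 = 161.88 → 162.
right front: 11.5 × 8.75 = 100.62 → 101.
left front: 12.5 × 8.75 = 109.38 → 109.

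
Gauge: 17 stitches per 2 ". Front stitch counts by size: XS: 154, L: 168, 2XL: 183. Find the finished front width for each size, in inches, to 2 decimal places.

17/2 = 8.5 sts per in.
XS: 154 / 8.5 = 18.118 → 18.12 in.
L: 168 / 8.5 = 19.765 → 19.76 in.
2XL: 183 / 8.5 = 21.529 → 21.53 in.

XS 18.12 inches; L 19.76 inches; 2XL 21.53 inches.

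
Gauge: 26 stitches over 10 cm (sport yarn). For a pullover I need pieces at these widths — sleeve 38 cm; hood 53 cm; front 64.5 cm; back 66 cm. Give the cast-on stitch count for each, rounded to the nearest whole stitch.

Rate = 26/10 = 2.6 sts per cm.
sleeve: 38 × 2.6 = 98.80 → 99.
hood: 53 × 2.6 = 137.80 → 138.
front: 64.5 × 2.6 = 167.70 → 168.
back: 66 × 2.6 = 171.60 → 172.

sleeve 99; hood 138; front 168; back 172.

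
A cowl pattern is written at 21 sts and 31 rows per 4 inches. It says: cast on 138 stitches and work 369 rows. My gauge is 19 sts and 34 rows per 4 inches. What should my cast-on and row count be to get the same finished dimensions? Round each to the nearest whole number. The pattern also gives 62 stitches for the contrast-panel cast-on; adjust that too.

Stitches: 138 × 19/21 = 124.86 → 125.
Rows: 369 × 34/31 = 404.71 → 405.
contrast-panel cast-on: 62 × 19/21 = 56.10 → 56.

Cast on 125 stitches; work 405 rows; contrast-panel cast-on 56 stitches.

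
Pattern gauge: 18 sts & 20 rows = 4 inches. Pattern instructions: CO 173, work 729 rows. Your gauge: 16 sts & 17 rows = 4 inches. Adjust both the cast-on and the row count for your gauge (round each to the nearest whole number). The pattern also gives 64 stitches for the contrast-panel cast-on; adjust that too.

Cast on 154 stitches; work 620 rows; contrast-panel cast-on 57 stitches.

Stitches: 173 × 16/18 = 153.78 → 154.
Rows: 729 × 17/20 = 619.65 → 620.
contrast-panel cast-on: 64 × 16/18 = 56.89 → 57.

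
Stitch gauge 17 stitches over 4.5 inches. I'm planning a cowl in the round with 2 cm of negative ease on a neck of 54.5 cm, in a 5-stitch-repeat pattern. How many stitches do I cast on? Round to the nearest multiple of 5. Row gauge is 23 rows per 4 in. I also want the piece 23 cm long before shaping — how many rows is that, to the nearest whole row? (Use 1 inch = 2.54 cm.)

Finished = 54.5 − 2 = 52.5 cm.
52.5 cm × 1/2.54 = 20.67 inches.
17/4.5 = 3.778 sts per in; 20.67 × 3.778 = 78.08 sts.
Nearest multiple of 5 → 80.
23 cm = 9.06 inches; × 5.75 = 52.07 → 52 rows.

Cast on 80 stitches; work 52 rows.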